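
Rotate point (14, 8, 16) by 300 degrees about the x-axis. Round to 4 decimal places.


x' = 14
y' = 8*cos(300) - 16*sin(300) = 17.8564
z' = 8*sin(300) + 16*cos(300) = 1.0718

(14, 17.8564, 1.0718)


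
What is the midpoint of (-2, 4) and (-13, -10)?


Midpoint = ((-2+-13)/2, (4+-10)/2) = (-7.5, -3)

(-7.5, -3)


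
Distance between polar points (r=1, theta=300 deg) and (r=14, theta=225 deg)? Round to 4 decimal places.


d = sqrt(r1^2 + r2^2 - 2*r1*r2*cos(t2-t1))
d = sqrt(1^2 + 14^2 - 2*1*14*cos(225-300)) = 13.7751

13.7751


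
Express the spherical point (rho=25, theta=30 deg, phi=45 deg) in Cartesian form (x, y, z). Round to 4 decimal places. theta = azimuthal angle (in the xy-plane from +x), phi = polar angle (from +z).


x = 25 * sin(45) * cos(30) = 15.3093
y = 25 * sin(45) * sin(30) = 8.8388
z = 25 * cos(45) = 17.6777

(15.3093, 8.8388, 17.6777)


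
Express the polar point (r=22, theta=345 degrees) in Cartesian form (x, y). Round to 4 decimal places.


x = 22 * cos(345) = 21.2504
y = 22 * sin(345) = -5.694

(21.2504, -5.694)


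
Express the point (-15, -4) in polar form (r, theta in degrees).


r = sqrt((-15)^2 + (-4)^2) = 15.5242
theta = atan2(-4, -15) = 194.9314 degrees

r = 15.5242, theta = 194.9314 degrees


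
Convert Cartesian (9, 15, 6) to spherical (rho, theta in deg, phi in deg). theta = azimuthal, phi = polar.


rho = sqrt(9^2 + 15^2 + 6^2) = 18.4932
theta = atan2(15, 9) = 59.0362 deg
phi = acos(6/18.4932) = 71.0682 deg

rho = 18.4932, theta = 59.0362 deg, phi = 71.0682 deg


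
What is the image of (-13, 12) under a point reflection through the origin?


Reflection through origin: (x, y) -> (-x, -y)
(-13, 12) -> (13, -12)

(13, -12)


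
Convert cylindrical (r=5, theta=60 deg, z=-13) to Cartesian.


x = 5 * cos(60) = 2.5
y = 5 * sin(60) = 4.3301
z = -13

(2.5, 4.3301, -13)


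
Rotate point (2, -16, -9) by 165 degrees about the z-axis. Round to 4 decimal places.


x' = 2*cos(165) - -16*sin(165) = 2.2093
y' = 2*sin(165) + -16*cos(165) = 15.9725
z' = -9

(2.2093, 15.9725, -9)


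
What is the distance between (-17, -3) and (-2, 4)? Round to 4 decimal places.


d = sqrt((-2--17)^2 + (4--3)^2) = 16.5529

16.5529


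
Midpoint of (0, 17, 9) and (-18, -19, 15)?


Midpoint = ((0+-18)/2, (17+-19)/2, (9+15)/2) = (-9, -1, 12)

(-9, -1, 12)


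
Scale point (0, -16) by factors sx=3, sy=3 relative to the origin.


Scaling: (x*sx, y*sy) = (0*3, -16*3) = (0, -48)

(0, -48)


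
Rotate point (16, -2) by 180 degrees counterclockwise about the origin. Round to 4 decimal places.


x' = 16*cos(180) - -2*sin(180) = -16
y' = 16*sin(180) + -2*cos(180) = 2

(-16, 2)


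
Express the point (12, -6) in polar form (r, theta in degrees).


r = sqrt(12^2 + (-6)^2) = 13.4164
theta = atan2(-6, 12) = 333.4349 degrees

r = 13.4164, theta = 333.4349 degrees


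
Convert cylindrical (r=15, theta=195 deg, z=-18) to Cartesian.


x = 15 * cos(195) = -14.4889
y = 15 * sin(195) = -3.8823
z = -18

(-14.4889, -3.8823, -18)


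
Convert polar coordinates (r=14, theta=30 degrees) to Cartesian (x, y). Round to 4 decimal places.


x = 14 * cos(30) = 12.1244
y = 14 * sin(30) = 7

(12.1244, 7)


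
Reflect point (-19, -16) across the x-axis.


Reflection across x-axis: (x, y) -> (x, -y)
(-19, -16) -> (-19, 16)

(-19, 16)


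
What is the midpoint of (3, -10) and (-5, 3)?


Midpoint = ((3+-5)/2, (-10+3)/2) = (-1, -3.5)

(-1, -3.5)


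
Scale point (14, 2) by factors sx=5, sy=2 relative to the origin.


Scaling: (x*sx, y*sy) = (14*5, 2*2) = (70, 4)

(70, 4)


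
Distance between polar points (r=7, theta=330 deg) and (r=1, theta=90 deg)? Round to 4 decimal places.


d = sqrt(r1^2 + r2^2 - 2*r1*r2*cos(t2-t1))
d = sqrt(7^2 + 1^2 - 2*7*1*cos(90-330)) = 7.5498

7.5498


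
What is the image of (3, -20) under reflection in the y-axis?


Reflection across y-axis: (x, y) -> (-x, y)
(3, -20) -> (-3, -20)

(-3, -20)


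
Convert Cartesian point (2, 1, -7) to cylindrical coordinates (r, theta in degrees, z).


r = sqrt(2^2 + 1^2) = 2.2361
theta = atan2(1, 2) = 26.5651 deg
z = -7

r = 2.2361, theta = 26.5651 deg, z = -7


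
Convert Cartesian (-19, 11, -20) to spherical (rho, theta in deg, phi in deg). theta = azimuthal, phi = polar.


rho = sqrt((-19)^2 + 11^2 + (-20)^2) = 29.6985
theta = atan2(11, -19) = 149.9314 deg
phi = acos(-20/29.6985) = 132.3327 deg

rho = 29.6985, theta = 149.9314 deg, phi = 132.3327 deg


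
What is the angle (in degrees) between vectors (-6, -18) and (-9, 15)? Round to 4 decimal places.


dot = -6*-9 + -18*15 = -216
|u| = 18.9737, |v| = 17.4929
cos(angle) = -0.6508
angle = 130.6013 degrees

130.6013 degrees


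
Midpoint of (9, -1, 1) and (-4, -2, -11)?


Midpoint = ((9+-4)/2, (-1+-2)/2, (1+-11)/2) = (2.5, -1.5, -5)

(2.5, -1.5, -5)


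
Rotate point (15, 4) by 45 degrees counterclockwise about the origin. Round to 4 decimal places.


x' = 15*cos(45) - 4*sin(45) = 7.7782
y' = 15*sin(45) + 4*cos(45) = 13.435

(7.7782, 13.435)


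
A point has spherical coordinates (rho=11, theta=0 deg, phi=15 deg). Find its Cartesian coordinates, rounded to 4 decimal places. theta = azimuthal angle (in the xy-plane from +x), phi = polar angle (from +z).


x = 11 * sin(15) * cos(0) = 2.847
y = 11 * sin(15) * sin(0) = 0
z = 11 * cos(15) = 10.6252

(2.847, 0, 10.6252)


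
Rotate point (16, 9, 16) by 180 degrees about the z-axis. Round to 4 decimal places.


x' = 16*cos(180) - 9*sin(180) = -16
y' = 16*sin(180) + 9*cos(180) = -9
z' = 16

(-16, -9, 16)


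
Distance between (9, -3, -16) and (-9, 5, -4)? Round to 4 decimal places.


d = sqrt((-9-9)^2 + (5--3)^2 + (-4--16)^2) = 23.0651

23.0651


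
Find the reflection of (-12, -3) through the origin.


Reflection through origin: (x, y) -> (-x, -y)
(-12, -3) -> (12, 3)

(12, 3)


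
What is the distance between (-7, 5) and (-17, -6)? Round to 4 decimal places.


d = sqrt((-17--7)^2 + (-6-5)^2) = 14.8661

14.8661


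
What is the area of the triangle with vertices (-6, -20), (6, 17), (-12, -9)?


Area = |x1(y2-y3) + x2(y3-y1) + x3(y1-y2)| / 2
= |-6*(17--9) + 6*(-9--20) + -12*(-20-17)| / 2
= 177

177


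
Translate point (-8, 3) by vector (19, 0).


Translation: (x+dx, y+dy) = (-8+19, 3+0) = (11, 3)

(11, 3)


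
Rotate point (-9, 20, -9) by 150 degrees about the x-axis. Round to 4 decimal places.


x' = -9
y' = 20*cos(150) - -9*sin(150) = -12.8205
z' = 20*sin(150) + -9*cos(150) = 17.7942

(-9, -12.8205, 17.7942)


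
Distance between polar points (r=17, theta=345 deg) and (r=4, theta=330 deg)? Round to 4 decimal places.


d = sqrt(r1^2 + r2^2 - 2*r1*r2*cos(t2-t1))
d = sqrt(17^2 + 4^2 - 2*17*4*cos(330-345)) = 13.177

13.177


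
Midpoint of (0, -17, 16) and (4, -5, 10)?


Midpoint = ((0+4)/2, (-17+-5)/2, (16+10)/2) = (2, -11, 13)

(2, -11, 13)


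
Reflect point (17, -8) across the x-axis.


Reflection across x-axis: (x, y) -> (x, -y)
(17, -8) -> (17, 8)

(17, 8)


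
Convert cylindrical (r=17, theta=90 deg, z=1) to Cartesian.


x = 17 * cos(90) = 0
y = 17 * sin(90) = 17
z = 1

(0, 17, 1)


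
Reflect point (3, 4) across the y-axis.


Reflection across y-axis: (x, y) -> (-x, y)
(3, 4) -> (-3, 4)

(-3, 4)


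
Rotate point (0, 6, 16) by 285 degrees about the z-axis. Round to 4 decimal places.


x' = 0*cos(285) - 6*sin(285) = 5.7956
y' = 0*sin(285) + 6*cos(285) = 1.5529
z' = 16

(5.7956, 1.5529, 16)


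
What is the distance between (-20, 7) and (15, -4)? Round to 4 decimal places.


d = sqrt((15--20)^2 + (-4-7)^2) = 36.6879

36.6879


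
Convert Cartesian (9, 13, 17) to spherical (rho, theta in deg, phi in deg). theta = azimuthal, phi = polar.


rho = sqrt(9^2 + 13^2 + 17^2) = 23.2164
theta = atan2(13, 9) = 55.3048 deg
phi = acos(17/23.2164) = 42.9253 deg

rho = 23.2164, theta = 55.3048 deg, phi = 42.9253 deg


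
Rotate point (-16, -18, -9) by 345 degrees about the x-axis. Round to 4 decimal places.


x' = -16
y' = -18*cos(345) - -9*sin(345) = -19.716
z' = -18*sin(345) + -9*cos(345) = -4.0346

(-16, -19.716, -4.0346)


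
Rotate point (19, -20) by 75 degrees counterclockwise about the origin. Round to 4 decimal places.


x' = 19*cos(75) - -20*sin(75) = 24.2361
y' = 19*sin(75) + -20*cos(75) = 13.1762

(24.2361, 13.1762)


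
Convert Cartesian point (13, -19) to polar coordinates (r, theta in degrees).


r = sqrt(13^2 + (-19)^2) = 23.0217
theta = atan2(-19, 13) = 304.3803 degrees

r = 23.0217, theta = 304.3803 degrees


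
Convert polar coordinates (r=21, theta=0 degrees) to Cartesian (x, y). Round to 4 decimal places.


x = 21 * cos(0) = 21
y = 21 * sin(0) = 0

(21, 0)


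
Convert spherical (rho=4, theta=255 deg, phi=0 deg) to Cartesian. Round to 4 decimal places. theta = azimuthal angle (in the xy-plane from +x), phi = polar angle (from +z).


x = 4 * sin(0) * cos(255) = 0
y = 4 * sin(0) * sin(255) = 0
z = 4 * cos(0) = 4

(0, 0, 4)


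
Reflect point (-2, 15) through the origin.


Reflection through origin: (x, y) -> (-x, -y)
(-2, 15) -> (2, -15)

(2, -15)


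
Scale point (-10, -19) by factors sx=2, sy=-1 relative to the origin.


Scaling: (x*sx, y*sy) = (-10*2, -19*-1) = (-20, 19)

(-20, 19)


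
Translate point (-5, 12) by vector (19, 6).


Translation: (x+dx, y+dy) = (-5+19, 12+6) = (14, 18)

(14, 18)


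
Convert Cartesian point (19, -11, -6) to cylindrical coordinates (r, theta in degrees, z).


r = sqrt(19^2 + (-11)^2) = 21.9545
theta = atan2(-11, 19) = 329.9314 deg
z = -6

r = 21.9545, theta = 329.9314 deg, z = -6


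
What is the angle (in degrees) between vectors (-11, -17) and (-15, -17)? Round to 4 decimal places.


dot = -11*-15 + -17*-17 = 454
|u| = 20.2485, |v| = 22.6716
cos(angle) = 0.989
angle = 8.5184 degrees

8.5184 degrees


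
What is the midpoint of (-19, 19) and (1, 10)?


Midpoint = ((-19+1)/2, (19+10)/2) = (-9, 14.5)

(-9, 14.5)


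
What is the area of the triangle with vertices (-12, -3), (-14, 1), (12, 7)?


Area = |x1(y2-y3) + x2(y3-y1) + x3(y1-y2)| / 2
= |-12*(1-7) + -14*(7--3) + 12*(-3-1)| / 2
= 58

58


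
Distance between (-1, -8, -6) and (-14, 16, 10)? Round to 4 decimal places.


d = sqrt((-14--1)^2 + (16--8)^2 + (10--6)^2) = 31.6386

31.6386


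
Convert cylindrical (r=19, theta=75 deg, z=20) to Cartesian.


x = 19 * cos(75) = 4.9176
y = 19 * sin(75) = 18.3526
z = 20

(4.9176, 18.3526, 20)


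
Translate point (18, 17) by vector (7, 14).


Translation: (x+dx, y+dy) = (18+7, 17+14) = (25, 31)

(25, 31)


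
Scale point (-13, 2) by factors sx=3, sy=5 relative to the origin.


Scaling: (x*sx, y*sy) = (-13*3, 2*5) = (-39, 10)

(-39, 10)


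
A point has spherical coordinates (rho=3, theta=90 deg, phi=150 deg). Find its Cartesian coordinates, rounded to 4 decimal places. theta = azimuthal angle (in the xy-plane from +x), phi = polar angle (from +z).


x = 3 * sin(150) * cos(90) = 0
y = 3 * sin(150) * sin(90) = 1.5
z = 3 * cos(150) = -2.5981

(0, 1.5, -2.5981)


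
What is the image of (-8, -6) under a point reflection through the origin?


Reflection through origin: (x, y) -> (-x, -y)
(-8, -6) -> (8, 6)

(8, 6)


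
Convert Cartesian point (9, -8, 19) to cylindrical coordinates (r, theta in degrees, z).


r = sqrt(9^2 + (-8)^2) = 12.0416
theta = atan2(-8, 9) = 318.3665 deg
z = 19

r = 12.0416, theta = 318.3665 deg, z = 19


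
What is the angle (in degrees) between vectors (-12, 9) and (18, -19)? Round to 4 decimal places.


dot = -12*18 + 9*-19 = -387
|u| = 15, |v| = 26.1725
cos(angle) = -0.9858
angle = 170.3217 degrees

170.3217 degrees


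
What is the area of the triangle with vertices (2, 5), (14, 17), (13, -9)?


Area = |x1(y2-y3) + x2(y3-y1) + x3(y1-y2)| / 2
= |2*(17--9) + 14*(-9-5) + 13*(5-17)| / 2
= 150

150


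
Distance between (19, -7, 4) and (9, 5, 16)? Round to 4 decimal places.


d = sqrt((9-19)^2 + (5--7)^2 + (16-4)^2) = 19.6977

19.6977


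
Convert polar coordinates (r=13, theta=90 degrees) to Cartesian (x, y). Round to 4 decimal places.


x = 13 * cos(90) = 0
y = 13 * sin(90) = 13

(0, 13)


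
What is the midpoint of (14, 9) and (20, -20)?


Midpoint = ((14+20)/2, (9+-20)/2) = (17, -5.5)

(17, -5.5)


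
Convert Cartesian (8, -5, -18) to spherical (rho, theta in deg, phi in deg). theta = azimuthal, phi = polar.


rho = sqrt(8^2 + (-5)^2 + (-18)^2) = 20.3224
theta = atan2(-5, 8) = 327.9946 deg
phi = acos(-18/20.3224) = 152.3405 deg

rho = 20.3224, theta = 327.9946 deg, phi = 152.3405 deg


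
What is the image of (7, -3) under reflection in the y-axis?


Reflection across y-axis: (x, y) -> (-x, y)
(7, -3) -> (-7, -3)

(-7, -3)


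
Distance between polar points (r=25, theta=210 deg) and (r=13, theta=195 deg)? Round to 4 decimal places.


d = sqrt(r1^2 + r2^2 - 2*r1*r2*cos(t2-t1))
d = sqrt(25^2 + 13^2 - 2*25*13*cos(195-210)) = 12.8898

12.8898


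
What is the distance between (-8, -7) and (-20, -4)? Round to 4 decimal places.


d = sqrt((-20--8)^2 + (-4--7)^2) = 12.3693

12.3693


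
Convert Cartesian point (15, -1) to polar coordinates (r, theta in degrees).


r = sqrt(15^2 + (-1)^2) = 15.0333
theta = atan2(-1, 15) = 356.1859 degrees

r = 15.0333, theta = 356.1859 degrees


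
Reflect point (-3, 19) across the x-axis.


Reflection across x-axis: (x, y) -> (x, -y)
(-3, 19) -> (-3, -19)

(-3, -19)


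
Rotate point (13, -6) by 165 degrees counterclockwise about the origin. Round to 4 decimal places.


x' = 13*cos(165) - -6*sin(165) = -11.0041
y' = 13*sin(165) + -6*cos(165) = 9.1602

(-11.0041, 9.1602)


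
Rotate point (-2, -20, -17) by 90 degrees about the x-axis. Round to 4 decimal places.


x' = -2
y' = -20*cos(90) - -17*sin(90) = 17
z' = -20*sin(90) + -17*cos(90) = -20

(-2, 17, -20)


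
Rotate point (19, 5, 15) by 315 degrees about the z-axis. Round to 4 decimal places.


x' = 19*cos(315) - 5*sin(315) = 16.9706
y' = 19*sin(315) + 5*cos(315) = -9.8995
z' = 15

(16.9706, -9.8995, 15)


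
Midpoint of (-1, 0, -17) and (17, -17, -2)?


Midpoint = ((-1+17)/2, (0+-17)/2, (-17+-2)/2) = (8, -8.5, -9.5)

(8, -8.5, -9.5)


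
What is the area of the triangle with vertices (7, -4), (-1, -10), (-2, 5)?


Area = |x1(y2-y3) + x2(y3-y1) + x3(y1-y2)| / 2
= |7*(-10-5) + -1*(5--4) + -2*(-4--10)| / 2
= 63

63


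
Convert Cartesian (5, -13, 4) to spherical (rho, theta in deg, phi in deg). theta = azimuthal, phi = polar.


rho = sqrt(5^2 + (-13)^2 + 4^2) = 14.4914
theta = atan2(-13, 5) = 291.0375 deg
phi = acos(4/14.4914) = 73.9768 deg

rho = 14.4914, theta = 291.0375 deg, phi = 73.9768 deg


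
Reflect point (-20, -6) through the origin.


Reflection through origin: (x, y) -> (-x, -y)
(-20, -6) -> (20, 6)

(20, 6)


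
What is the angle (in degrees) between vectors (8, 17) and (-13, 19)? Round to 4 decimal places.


dot = 8*-13 + 17*19 = 219
|u| = 18.7883, |v| = 23.0217
cos(angle) = 0.5063
angle = 59.5815 degrees

59.5815 degrees


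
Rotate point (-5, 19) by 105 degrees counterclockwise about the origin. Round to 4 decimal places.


x' = -5*cos(105) - 19*sin(105) = -17.0585
y' = -5*sin(105) + 19*cos(105) = -9.7472

(-17.0585, -9.7472)


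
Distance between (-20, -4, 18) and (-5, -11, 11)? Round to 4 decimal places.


d = sqrt((-5--20)^2 + (-11--4)^2 + (11-18)^2) = 17.9722

17.9722


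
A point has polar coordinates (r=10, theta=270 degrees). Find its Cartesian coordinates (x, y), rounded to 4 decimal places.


x = 10 * cos(270) = 0
y = 10 * sin(270) = -10

(0, -10)


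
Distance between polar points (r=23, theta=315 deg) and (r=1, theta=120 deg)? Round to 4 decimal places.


d = sqrt(r1^2 + r2^2 - 2*r1*r2*cos(t2-t1))
d = sqrt(23^2 + 1^2 - 2*23*1*cos(120-315)) = 23.9673

23.9673


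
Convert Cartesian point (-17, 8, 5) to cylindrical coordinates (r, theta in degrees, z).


r = sqrt((-17)^2 + 8^2) = 18.7883
theta = atan2(8, -17) = 154.7989 deg
z = 5

r = 18.7883, theta = 154.7989 deg, z = 5


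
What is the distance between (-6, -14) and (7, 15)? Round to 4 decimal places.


d = sqrt((7--6)^2 + (15--14)^2) = 31.7805

31.7805


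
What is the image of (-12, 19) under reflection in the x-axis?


Reflection across x-axis: (x, y) -> (x, -y)
(-12, 19) -> (-12, -19)

(-12, -19)


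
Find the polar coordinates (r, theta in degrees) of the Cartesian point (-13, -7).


r = sqrt((-13)^2 + (-7)^2) = 14.7648
theta = atan2(-7, -13) = 208.3008 degrees

r = 14.7648, theta = 208.3008 degrees


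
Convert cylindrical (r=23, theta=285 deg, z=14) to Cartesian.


x = 23 * cos(285) = 5.9528
y = 23 * sin(285) = -22.2163
z = 14

(5.9528, -22.2163, 14)


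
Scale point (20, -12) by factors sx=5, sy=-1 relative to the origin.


Scaling: (x*sx, y*sy) = (20*5, -12*-1) = (100, 12)

(100, 12)


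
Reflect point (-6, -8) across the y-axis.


Reflection across y-axis: (x, y) -> (-x, y)
(-6, -8) -> (6, -8)

(6, -8)


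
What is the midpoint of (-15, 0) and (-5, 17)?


Midpoint = ((-15+-5)/2, (0+17)/2) = (-10, 8.5)

(-10, 8.5)


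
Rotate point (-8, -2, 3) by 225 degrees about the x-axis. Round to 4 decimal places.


x' = -8
y' = -2*cos(225) - 3*sin(225) = 3.5355
z' = -2*sin(225) + 3*cos(225) = -0.7071

(-8, 3.5355, -0.7071)


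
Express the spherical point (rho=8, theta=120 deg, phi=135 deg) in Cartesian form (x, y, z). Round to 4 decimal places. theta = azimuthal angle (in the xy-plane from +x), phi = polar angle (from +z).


x = 8 * sin(135) * cos(120) = -2.8284
y = 8 * sin(135) * sin(120) = 4.899
z = 8 * cos(135) = -5.6569

(-2.8284, 4.899, -5.6569)


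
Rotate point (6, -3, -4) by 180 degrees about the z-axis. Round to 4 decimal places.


x' = 6*cos(180) - -3*sin(180) = -6
y' = 6*sin(180) + -3*cos(180) = 3
z' = -4

(-6, 3, -4)


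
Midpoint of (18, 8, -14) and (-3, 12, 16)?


Midpoint = ((18+-3)/2, (8+12)/2, (-14+16)/2) = (7.5, 10, 1)

(7.5, 10, 1)


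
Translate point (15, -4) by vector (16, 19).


Translation: (x+dx, y+dy) = (15+16, -4+19) = (31, 15)

(31, 15)


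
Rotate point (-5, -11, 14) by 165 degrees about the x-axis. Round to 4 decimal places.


x' = -5
y' = -11*cos(165) - 14*sin(165) = 7.0017
z' = -11*sin(165) + 14*cos(165) = -16.37

(-5, 7.0017, -16.37)


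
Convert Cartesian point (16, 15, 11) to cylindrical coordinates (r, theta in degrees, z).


r = sqrt(16^2 + 15^2) = 21.9317
theta = atan2(15, 16) = 43.1524 deg
z = 11

r = 21.9317, theta = 43.1524 deg, z = 11


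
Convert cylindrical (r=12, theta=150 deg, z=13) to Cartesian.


x = 12 * cos(150) = -10.3923
y = 12 * sin(150) = 6
z = 13

(-10.3923, 6, 13)


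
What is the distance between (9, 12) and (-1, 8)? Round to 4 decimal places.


d = sqrt((-1-9)^2 + (8-12)^2) = 10.7703

10.7703


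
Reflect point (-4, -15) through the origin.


Reflection through origin: (x, y) -> (-x, -y)
(-4, -15) -> (4, 15)

(4, 15)


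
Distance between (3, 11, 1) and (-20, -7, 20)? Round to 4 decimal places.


d = sqrt((-20-3)^2 + (-7-11)^2 + (20-1)^2) = 34.8425

34.8425


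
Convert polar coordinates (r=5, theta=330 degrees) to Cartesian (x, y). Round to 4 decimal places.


x = 5 * cos(330) = 4.3301
y = 5 * sin(330) = -2.5

(4.3301, -2.5)


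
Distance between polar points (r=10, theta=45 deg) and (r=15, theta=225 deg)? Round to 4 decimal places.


d = sqrt(r1^2 + r2^2 - 2*r1*r2*cos(t2-t1))
d = sqrt(10^2 + 15^2 - 2*10*15*cos(225-45)) = 25

25


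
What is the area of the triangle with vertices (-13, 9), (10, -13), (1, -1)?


Area = |x1(y2-y3) + x2(y3-y1) + x3(y1-y2)| / 2
= |-13*(-13--1) + 10*(-1-9) + 1*(9--13)| / 2
= 39

39


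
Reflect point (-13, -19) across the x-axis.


Reflection across x-axis: (x, y) -> (x, -y)
(-13, -19) -> (-13, 19)

(-13, 19)


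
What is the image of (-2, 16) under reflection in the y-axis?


Reflection across y-axis: (x, y) -> (-x, y)
(-2, 16) -> (2, 16)

(2, 16)


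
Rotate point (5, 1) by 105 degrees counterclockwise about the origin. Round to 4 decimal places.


x' = 5*cos(105) - 1*sin(105) = -2.26
y' = 5*sin(105) + 1*cos(105) = 4.5708

(-2.26, 4.5708)


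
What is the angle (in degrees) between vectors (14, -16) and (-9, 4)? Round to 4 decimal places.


dot = 14*-9 + -16*4 = -190
|u| = 21.2603, |v| = 9.8489
cos(angle) = -0.9074
angle = 155.1484 degrees

155.1484 degrees


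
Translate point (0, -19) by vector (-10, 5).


Translation: (x+dx, y+dy) = (0+-10, -19+5) = (-10, -14)

(-10, -14)


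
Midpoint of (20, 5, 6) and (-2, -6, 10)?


Midpoint = ((20+-2)/2, (5+-6)/2, (6+10)/2) = (9, -0.5, 8)

(9, -0.5, 8)


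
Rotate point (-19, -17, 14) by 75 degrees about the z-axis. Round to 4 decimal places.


x' = -19*cos(75) - -17*sin(75) = 11.5032
y' = -19*sin(75) + -17*cos(75) = -22.7525
z' = 14

(11.5032, -22.7525, 14)


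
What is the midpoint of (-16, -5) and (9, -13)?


Midpoint = ((-16+9)/2, (-5+-13)/2) = (-3.5, -9)

(-3.5, -9)


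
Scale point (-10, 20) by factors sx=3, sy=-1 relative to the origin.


Scaling: (x*sx, y*sy) = (-10*3, 20*-1) = (-30, -20)

(-30, -20)


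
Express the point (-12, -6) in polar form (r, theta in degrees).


r = sqrt((-12)^2 + (-6)^2) = 13.4164
theta = atan2(-6, -12) = 206.5651 degrees

r = 13.4164, theta = 206.5651 degrees


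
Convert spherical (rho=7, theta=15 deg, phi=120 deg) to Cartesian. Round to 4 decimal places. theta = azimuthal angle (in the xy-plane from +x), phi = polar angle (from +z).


x = 7 * sin(120) * cos(15) = 5.8556
y = 7 * sin(120) * sin(15) = 1.569
z = 7 * cos(120) = -3.5

(5.8556, 1.569, -3.5)


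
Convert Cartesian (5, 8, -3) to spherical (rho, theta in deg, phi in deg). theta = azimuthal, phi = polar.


rho = sqrt(5^2 + 8^2 + (-3)^2) = 9.8995
theta = atan2(8, 5) = 57.9946 deg
phi = acos(-3/9.8995) = 107.6406 deg

rho = 9.8995, theta = 57.9946 deg, phi = 107.6406 deg


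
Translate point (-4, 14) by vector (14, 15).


Translation: (x+dx, y+dy) = (-4+14, 14+15) = (10, 29)

(10, 29)


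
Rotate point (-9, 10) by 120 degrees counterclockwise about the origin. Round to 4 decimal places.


x' = -9*cos(120) - 10*sin(120) = -4.1603
y' = -9*sin(120) + 10*cos(120) = -12.7942

(-4.1603, -12.7942)


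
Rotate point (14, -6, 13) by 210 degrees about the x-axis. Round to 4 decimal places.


x' = 14
y' = -6*cos(210) - 13*sin(210) = 11.6962
z' = -6*sin(210) + 13*cos(210) = -8.2583

(14, 11.6962, -8.2583)


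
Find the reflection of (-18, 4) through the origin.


Reflection through origin: (x, y) -> (-x, -y)
(-18, 4) -> (18, -4)

(18, -4)


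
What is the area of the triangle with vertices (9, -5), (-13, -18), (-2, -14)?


Area = |x1(y2-y3) + x2(y3-y1) + x3(y1-y2)| / 2
= |9*(-18--14) + -13*(-14--5) + -2*(-5--18)| / 2
= 27.5

27.5


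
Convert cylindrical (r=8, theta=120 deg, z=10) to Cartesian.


x = 8 * cos(120) = -4
y = 8 * sin(120) = 6.9282
z = 10

(-4, 6.9282, 10)


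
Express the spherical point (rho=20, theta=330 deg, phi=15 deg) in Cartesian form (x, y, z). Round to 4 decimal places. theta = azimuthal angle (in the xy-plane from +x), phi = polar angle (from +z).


x = 20 * sin(15) * cos(330) = 4.4829
y = 20 * sin(15) * sin(330) = -2.5882
z = 20 * cos(15) = 19.3185

(4.4829, -2.5882, 19.3185)


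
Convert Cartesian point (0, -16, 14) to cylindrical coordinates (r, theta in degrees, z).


r = sqrt(0^2 + (-16)^2) = 16
theta = atan2(-16, 0) = 270 deg
z = 14

r = 16, theta = 270 deg, z = 14


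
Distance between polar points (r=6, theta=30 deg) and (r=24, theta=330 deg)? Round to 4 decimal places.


d = sqrt(r1^2 + r2^2 - 2*r1*r2*cos(t2-t1))
d = sqrt(6^2 + 24^2 - 2*6*24*cos(330-30)) = 21.6333

21.6333


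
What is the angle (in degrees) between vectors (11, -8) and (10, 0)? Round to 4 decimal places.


dot = 11*10 + -8*0 = 110
|u| = 13.6015, |v| = 10
cos(angle) = 0.8087
angle = 36.0274 degrees

36.0274 degrees


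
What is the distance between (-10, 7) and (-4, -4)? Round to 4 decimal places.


d = sqrt((-4--10)^2 + (-4-7)^2) = 12.53

12.53


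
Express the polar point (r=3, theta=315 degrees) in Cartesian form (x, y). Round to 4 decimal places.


x = 3 * cos(315) = 2.1213
y = 3 * sin(315) = -2.1213

(2.1213, -2.1213)


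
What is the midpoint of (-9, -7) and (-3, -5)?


Midpoint = ((-9+-3)/2, (-7+-5)/2) = (-6, -6)

(-6, -6)


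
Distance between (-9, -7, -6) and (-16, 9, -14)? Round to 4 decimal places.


d = sqrt((-16--9)^2 + (9--7)^2 + (-14--6)^2) = 19.2094

19.2094


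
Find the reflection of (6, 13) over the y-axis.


Reflection across y-axis: (x, y) -> (-x, y)
(6, 13) -> (-6, 13)

(-6, 13)


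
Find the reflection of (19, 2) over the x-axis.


Reflection across x-axis: (x, y) -> (x, -y)
(19, 2) -> (19, -2)

(19, -2)


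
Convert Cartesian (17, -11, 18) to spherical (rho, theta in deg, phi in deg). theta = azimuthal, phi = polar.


rho = sqrt(17^2 + (-11)^2 + 18^2) = 27.0924
theta = atan2(-11, 17) = 327.0948 deg
phi = acos(18/27.0924) = 48.3643 deg

rho = 27.0924, theta = 327.0948 deg, phi = 48.3643 deg


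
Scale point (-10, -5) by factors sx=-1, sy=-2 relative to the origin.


Scaling: (x*sx, y*sy) = (-10*-1, -5*-2) = (10, 10)

(10, 10)


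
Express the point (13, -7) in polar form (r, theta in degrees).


r = sqrt(13^2 + (-7)^2) = 14.7648
theta = atan2(-7, 13) = 331.6992 degrees

r = 14.7648, theta = 331.6992 degrees


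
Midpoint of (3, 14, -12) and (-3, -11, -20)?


Midpoint = ((3+-3)/2, (14+-11)/2, (-12+-20)/2) = (0, 1.5, -16)

(0, 1.5, -16)


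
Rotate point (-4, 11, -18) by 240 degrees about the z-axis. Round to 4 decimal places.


x' = -4*cos(240) - 11*sin(240) = 11.5263
y' = -4*sin(240) + 11*cos(240) = -2.0359
z' = -18

(11.5263, -2.0359, -18)


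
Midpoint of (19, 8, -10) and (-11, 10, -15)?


Midpoint = ((19+-11)/2, (8+10)/2, (-10+-15)/2) = (4, 9, -12.5)

(4, 9, -12.5)


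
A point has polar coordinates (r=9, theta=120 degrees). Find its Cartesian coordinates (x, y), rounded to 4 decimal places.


x = 9 * cos(120) = -4.5
y = 9 * sin(120) = 7.7942

(-4.5, 7.7942)


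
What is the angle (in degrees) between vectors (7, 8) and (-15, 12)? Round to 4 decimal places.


dot = 7*-15 + 8*12 = -9
|u| = 10.6301, |v| = 19.2094
cos(angle) = -0.0441
angle = 92.5261 degrees

92.5261 degrees


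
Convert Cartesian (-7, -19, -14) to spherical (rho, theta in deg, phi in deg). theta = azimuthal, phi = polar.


rho = sqrt((-7)^2 + (-19)^2 + (-14)^2) = 24.6171
theta = atan2(-19, -7) = 249.7751 deg
phi = acos(-14/24.6171) = 124.6604 deg

rho = 24.6171, theta = 249.7751 deg, phi = 124.6604 deg


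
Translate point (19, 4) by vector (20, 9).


Translation: (x+dx, y+dy) = (19+20, 4+9) = (39, 13)

(39, 13)


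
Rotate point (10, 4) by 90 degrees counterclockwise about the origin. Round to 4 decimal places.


x' = 10*cos(90) - 4*sin(90) = -4
y' = 10*sin(90) + 4*cos(90) = 10

(-4, 10)


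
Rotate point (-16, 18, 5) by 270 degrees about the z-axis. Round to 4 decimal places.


x' = -16*cos(270) - 18*sin(270) = 18
y' = -16*sin(270) + 18*cos(270) = 16
z' = 5

(18, 16, 5)


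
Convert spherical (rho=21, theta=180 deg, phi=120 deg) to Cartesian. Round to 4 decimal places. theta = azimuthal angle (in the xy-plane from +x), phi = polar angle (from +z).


x = 21 * sin(120) * cos(180) = -18.1865
y = 21 * sin(120) * sin(180) = 0
z = 21 * cos(120) = -10.5

(-18.1865, 0, -10.5)


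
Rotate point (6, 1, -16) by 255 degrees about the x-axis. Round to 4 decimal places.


x' = 6
y' = 1*cos(255) - -16*sin(255) = -15.7136
z' = 1*sin(255) + -16*cos(255) = 3.1752

(6, -15.7136, 3.1752)


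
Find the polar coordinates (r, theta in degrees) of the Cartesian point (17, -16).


r = sqrt(17^2 + (-16)^2) = 23.3452
theta = atan2(-16, 17) = 316.7357 degrees

r = 23.3452, theta = 316.7357 degrees


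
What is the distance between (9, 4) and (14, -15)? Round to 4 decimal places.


d = sqrt((14-9)^2 + (-15-4)^2) = 19.6469

19.6469


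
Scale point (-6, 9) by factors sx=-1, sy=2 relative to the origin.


Scaling: (x*sx, y*sy) = (-6*-1, 9*2) = (6, 18)

(6, 18)


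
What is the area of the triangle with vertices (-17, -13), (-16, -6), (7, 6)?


Area = |x1(y2-y3) + x2(y3-y1) + x3(y1-y2)| / 2
= |-17*(-6-6) + -16*(6--13) + 7*(-13--6)| / 2
= 74.5

74.5


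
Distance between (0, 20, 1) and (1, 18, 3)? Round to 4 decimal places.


d = sqrt((1-0)^2 + (18-20)^2 + (3-1)^2) = 3

3


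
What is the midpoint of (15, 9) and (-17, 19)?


Midpoint = ((15+-17)/2, (9+19)/2) = (-1, 14)

(-1, 14)


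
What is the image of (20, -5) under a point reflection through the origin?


Reflection through origin: (x, y) -> (-x, -y)
(20, -5) -> (-20, 5)

(-20, 5)


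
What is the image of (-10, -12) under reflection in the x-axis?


Reflection across x-axis: (x, y) -> (x, -y)
(-10, -12) -> (-10, 12)

(-10, 12)


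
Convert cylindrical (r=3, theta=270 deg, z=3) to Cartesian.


x = 3 * cos(270) = 0
y = 3 * sin(270) = -3
z = 3

(0, -3, 3)


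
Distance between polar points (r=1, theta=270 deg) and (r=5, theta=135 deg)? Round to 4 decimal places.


d = sqrt(r1^2 + r2^2 - 2*r1*r2*cos(t2-t1))
d = sqrt(1^2 + 5^2 - 2*1*5*cos(135-270)) = 5.7507

5.7507


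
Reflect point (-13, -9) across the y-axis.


Reflection across y-axis: (x, y) -> (-x, y)
(-13, -9) -> (13, -9)

(13, -9)


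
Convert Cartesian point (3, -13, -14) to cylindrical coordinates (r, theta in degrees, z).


r = sqrt(3^2 + (-13)^2) = 13.3417
theta = atan2(-13, 3) = 282.9946 deg
z = -14

r = 13.3417, theta = 282.9946 deg, z = -14


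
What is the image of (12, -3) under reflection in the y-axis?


Reflection across y-axis: (x, y) -> (-x, y)
(12, -3) -> (-12, -3)

(-12, -3)


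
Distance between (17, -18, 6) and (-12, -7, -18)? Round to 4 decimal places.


d = sqrt((-12-17)^2 + (-7--18)^2 + (-18-6)^2) = 39.2173

39.2173


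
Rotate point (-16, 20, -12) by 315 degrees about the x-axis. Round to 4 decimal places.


x' = -16
y' = 20*cos(315) - -12*sin(315) = 5.6569
z' = 20*sin(315) + -12*cos(315) = -22.6274

(-16, 5.6569, -22.6274)


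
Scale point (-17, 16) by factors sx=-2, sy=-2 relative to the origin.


Scaling: (x*sx, y*sy) = (-17*-2, 16*-2) = (34, -32)

(34, -32)


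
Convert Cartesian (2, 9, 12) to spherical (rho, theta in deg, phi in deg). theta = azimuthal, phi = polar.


rho = sqrt(2^2 + 9^2 + 12^2) = 15.1327
theta = atan2(9, 2) = 77.4712 deg
phi = acos(12/15.1327) = 37.5349 deg

rho = 15.1327, theta = 77.4712 deg, phi = 37.5349 deg


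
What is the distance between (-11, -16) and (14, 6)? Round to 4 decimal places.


d = sqrt((14--11)^2 + (6--16)^2) = 33.3017

33.3017


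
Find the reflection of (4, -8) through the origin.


Reflection through origin: (x, y) -> (-x, -y)
(4, -8) -> (-4, 8)

(-4, 8)


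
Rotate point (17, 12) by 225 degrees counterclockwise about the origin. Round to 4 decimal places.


x' = 17*cos(225) - 12*sin(225) = -3.5355
y' = 17*sin(225) + 12*cos(225) = -20.5061

(-3.5355, -20.5061)


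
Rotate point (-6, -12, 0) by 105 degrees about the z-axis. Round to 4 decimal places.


x' = -6*cos(105) - -12*sin(105) = 13.144
y' = -6*sin(105) + -12*cos(105) = -2.6897
z' = 0

(13.144, -2.6897, 0)


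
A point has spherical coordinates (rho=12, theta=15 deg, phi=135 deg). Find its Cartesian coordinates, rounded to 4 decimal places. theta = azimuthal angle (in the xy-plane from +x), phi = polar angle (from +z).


x = 12 * sin(135) * cos(15) = 8.1962
y = 12 * sin(135) * sin(15) = 2.1962
z = 12 * cos(135) = -8.4853

(8.1962, 2.1962, -8.4853)


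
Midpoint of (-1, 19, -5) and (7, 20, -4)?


Midpoint = ((-1+7)/2, (19+20)/2, (-5+-4)/2) = (3, 19.5, -4.5)

(3, 19.5, -4.5)


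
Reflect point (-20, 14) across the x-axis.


Reflection across x-axis: (x, y) -> (x, -y)
(-20, 14) -> (-20, -14)

(-20, -14)


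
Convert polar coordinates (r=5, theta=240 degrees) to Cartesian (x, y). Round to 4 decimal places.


x = 5 * cos(240) = -2.5
y = 5 * sin(240) = -4.3301

(-2.5, -4.3301)


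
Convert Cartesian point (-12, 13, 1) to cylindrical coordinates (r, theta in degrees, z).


r = sqrt((-12)^2 + 13^2) = 17.6918
theta = atan2(13, -12) = 132.7094 deg
z = 1

r = 17.6918, theta = 132.7094 deg, z = 1


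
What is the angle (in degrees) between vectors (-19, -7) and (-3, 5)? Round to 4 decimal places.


dot = -19*-3 + -7*5 = 22
|u| = 20.2485, |v| = 5.831
cos(angle) = 0.1863
angle = 79.2611 degrees

79.2611 degrees


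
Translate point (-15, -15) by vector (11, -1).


Translation: (x+dx, y+dy) = (-15+11, -15+-1) = (-4, -16)

(-4, -16)


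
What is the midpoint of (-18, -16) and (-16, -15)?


Midpoint = ((-18+-16)/2, (-16+-15)/2) = (-17, -15.5)

(-17, -15.5)


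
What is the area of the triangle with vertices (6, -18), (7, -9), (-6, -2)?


Area = |x1(y2-y3) + x2(y3-y1) + x3(y1-y2)| / 2
= |6*(-9--2) + 7*(-2--18) + -6*(-18--9)| / 2
= 62

62


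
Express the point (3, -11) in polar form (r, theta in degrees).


r = sqrt(3^2 + (-11)^2) = 11.4018
theta = atan2(-11, 3) = 285.2551 degrees

r = 11.4018, theta = 285.2551 degrees


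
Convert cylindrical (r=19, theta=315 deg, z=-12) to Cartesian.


x = 19 * cos(315) = 13.435
y = 19 * sin(315) = -13.435
z = -12

(13.435, -13.435, -12)


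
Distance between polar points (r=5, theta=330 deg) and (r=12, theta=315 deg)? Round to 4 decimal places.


d = sqrt(r1^2 + r2^2 - 2*r1*r2*cos(t2-t1))
d = sqrt(5^2 + 12^2 - 2*5*12*cos(315-330)) = 7.2862

7.2862


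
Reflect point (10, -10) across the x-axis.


Reflection across x-axis: (x, y) -> (x, -y)
(10, -10) -> (10, 10)

(10, 10)


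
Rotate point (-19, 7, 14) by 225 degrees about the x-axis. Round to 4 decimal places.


x' = -19
y' = 7*cos(225) - 14*sin(225) = 4.9497
z' = 7*sin(225) + 14*cos(225) = -14.8492

(-19, 4.9497, -14.8492)


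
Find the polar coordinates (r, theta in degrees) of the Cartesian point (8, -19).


r = sqrt(8^2 + (-19)^2) = 20.6155
theta = atan2(-19, 8) = 292.8337 degrees

r = 20.6155, theta = 292.8337 degrees


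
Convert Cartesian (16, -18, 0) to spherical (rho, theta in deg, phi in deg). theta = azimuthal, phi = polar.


rho = sqrt(16^2 + (-18)^2 + 0^2) = 24.0832
theta = atan2(-18, 16) = 311.6335 deg
phi = acos(0/24.0832) = 90 deg

rho = 24.0832, theta = 311.6335 deg, phi = 90 deg


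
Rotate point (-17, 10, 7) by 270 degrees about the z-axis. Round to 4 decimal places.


x' = -17*cos(270) - 10*sin(270) = 10
y' = -17*sin(270) + 10*cos(270) = 17
z' = 7

(10, 17, 7)


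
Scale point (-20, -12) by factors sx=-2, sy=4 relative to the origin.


Scaling: (x*sx, y*sy) = (-20*-2, -12*4) = (40, -48)

(40, -48)


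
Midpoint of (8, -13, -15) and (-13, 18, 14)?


Midpoint = ((8+-13)/2, (-13+18)/2, (-15+14)/2) = (-2.5, 2.5, -0.5)

(-2.5, 2.5, -0.5)


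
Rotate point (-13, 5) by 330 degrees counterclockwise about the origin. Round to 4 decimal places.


x' = -13*cos(330) - 5*sin(330) = -8.7583
y' = -13*sin(330) + 5*cos(330) = 10.8301

(-8.7583, 10.8301)


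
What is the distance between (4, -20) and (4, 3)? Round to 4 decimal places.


d = sqrt((4-4)^2 + (3--20)^2) = 23

23


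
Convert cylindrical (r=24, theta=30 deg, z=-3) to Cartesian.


x = 24 * cos(30) = 20.7846
y = 24 * sin(30) = 12
z = -3

(20.7846, 12, -3)


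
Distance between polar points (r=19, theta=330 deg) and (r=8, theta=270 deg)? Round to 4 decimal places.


d = sqrt(r1^2 + r2^2 - 2*r1*r2*cos(t2-t1))
d = sqrt(19^2 + 8^2 - 2*19*8*cos(270-330)) = 16.5227

16.5227


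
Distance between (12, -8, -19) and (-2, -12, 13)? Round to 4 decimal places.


d = sqrt((-2-12)^2 + (-12--8)^2 + (13--19)^2) = 35.1568

35.1568


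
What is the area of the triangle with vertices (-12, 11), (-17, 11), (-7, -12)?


Area = |x1(y2-y3) + x2(y3-y1) + x3(y1-y2)| / 2
= |-12*(11--12) + -17*(-12-11) + -7*(11-11)| / 2
= 57.5

57.5


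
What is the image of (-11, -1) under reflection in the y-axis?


Reflection across y-axis: (x, y) -> (-x, y)
(-11, -1) -> (11, -1)

(11, -1)


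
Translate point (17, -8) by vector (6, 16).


Translation: (x+dx, y+dy) = (17+6, -8+16) = (23, 8)

(23, 8)


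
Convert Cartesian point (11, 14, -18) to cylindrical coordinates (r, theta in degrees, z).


r = sqrt(11^2 + 14^2) = 17.8045
theta = atan2(14, 11) = 51.8428 deg
z = -18

r = 17.8045, theta = 51.8428 deg, z = -18


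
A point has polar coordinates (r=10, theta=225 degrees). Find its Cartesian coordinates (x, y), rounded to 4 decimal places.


x = 10 * cos(225) = -7.0711
y = 10 * sin(225) = -7.0711

(-7.0711, -7.0711)


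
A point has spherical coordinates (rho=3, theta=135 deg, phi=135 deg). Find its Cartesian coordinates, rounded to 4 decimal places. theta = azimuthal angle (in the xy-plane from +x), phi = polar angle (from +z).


x = 3 * sin(135) * cos(135) = -1.5
y = 3 * sin(135) * sin(135) = 1.5
z = 3 * cos(135) = -2.1213

(-1.5, 1.5, -2.1213)


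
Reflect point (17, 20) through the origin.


Reflection through origin: (x, y) -> (-x, -y)
(17, 20) -> (-17, -20)

(-17, -20)


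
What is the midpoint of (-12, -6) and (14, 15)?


Midpoint = ((-12+14)/2, (-6+15)/2) = (1, 4.5)

(1, 4.5)


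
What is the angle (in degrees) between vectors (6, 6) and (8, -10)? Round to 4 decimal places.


dot = 6*8 + 6*-10 = -12
|u| = 8.4853, |v| = 12.8062
cos(angle) = -0.1104
angle = 96.3402 degrees

96.3402 degrees


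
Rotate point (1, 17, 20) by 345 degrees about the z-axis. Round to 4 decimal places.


x' = 1*cos(345) - 17*sin(345) = 5.3658
y' = 1*sin(345) + 17*cos(345) = 16.1619
z' = 20

(5.3658, 16.1619, 20)


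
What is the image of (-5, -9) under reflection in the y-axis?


Reflection across y-axis: (x, y) -> (-x, y)
(-5, -9) -> (5, -9)

(5, -9)


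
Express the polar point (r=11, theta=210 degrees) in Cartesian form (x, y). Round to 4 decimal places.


x = 11 * cos(210) = -9.5263
y = 11 * sin(210) = -5.5

(-9.5263, -5.5)


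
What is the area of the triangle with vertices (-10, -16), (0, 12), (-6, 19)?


Area = |x1(y2-y3) + x2(y3-y1) + x3(y1-y2)| / 2
= |-10*(12-19) + 0*(19--16) + -6*(-16-12)| / 2
= 119

119


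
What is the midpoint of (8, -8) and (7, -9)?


Midpoint = ((8+7)/2, (-8+-9)/2) = (7.5, -8.5)

(7.5, -8.5)


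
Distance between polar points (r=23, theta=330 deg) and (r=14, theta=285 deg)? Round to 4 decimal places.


d = sqrt(r1^2 + r2^2 - 2*r1*r2*cos(t2-t1))
d = sqrt(23^2 + 14^2 - 2*23*14*cos(285-330)) = 16.4202

16.4202


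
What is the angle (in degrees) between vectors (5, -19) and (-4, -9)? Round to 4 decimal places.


dot = 5*-4 + -19*-9 = 151
|u| = 19.6469, |v| = 9.8489
cos(angle) = 0.7804
angle = 38.7061 degrees

38.7061 degrees


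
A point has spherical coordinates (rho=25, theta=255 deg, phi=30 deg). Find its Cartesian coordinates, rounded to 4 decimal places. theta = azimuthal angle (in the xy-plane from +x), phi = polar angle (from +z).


x = 25 * sin(30) * cos(255) = -3.2352
y = 25 * sin(30) * sin(255) = -12.0741
z = 25 * cos(30) = 21.6506

(-3.2352, -12.0741, 21.6506)


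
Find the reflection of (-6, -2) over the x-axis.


Reflection across x-axis: (x, y) -> (x, -y)
(-6, -2) -> (-6, 2)

(-6, 2)


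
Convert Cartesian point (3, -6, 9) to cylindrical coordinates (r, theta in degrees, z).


r = sqrt(3^2 + (-6)^2) = 6.7082
theta = atan2(-6, 3) = 296.5651 deg
z = 9

r = 6.7082, theta = 296.5651 deg, z = 9
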